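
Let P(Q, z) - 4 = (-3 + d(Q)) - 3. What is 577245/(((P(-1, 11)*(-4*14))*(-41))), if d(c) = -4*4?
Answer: -192415/13776 ≈ -13.967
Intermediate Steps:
d(c) = -16
P(Q, z) = -18 (P(Q, z) = 4 + ((-3 - 16) - 3) = 4 + (-19 - 3) = 4 - 22 = -18)
577245/(((P(-1, 11)*(-4*14))*(-41))) = 577245/((-(-72)*14*(-41))) = 577245/((-18*(-56)*(-41))) = 577245/((1008*(-41))) = 577245/(-41328) = 577245*(-1/41328) = -192415/13776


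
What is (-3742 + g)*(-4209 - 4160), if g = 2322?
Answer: 11883980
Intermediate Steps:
(-3742 + g)*(-4209 - 4160) = (-3742 + 2322)*(-4209 - 4160) = -1420*(-8369) = 11883980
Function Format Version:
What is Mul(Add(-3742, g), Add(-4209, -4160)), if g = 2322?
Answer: 11883980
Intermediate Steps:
Mul(Add(-3742, g), Add(-4209, -4160)) = Mul(Add(-3742, 2322), Add(-4209, -4160)) = Mul(-1420, -8369) = 11883980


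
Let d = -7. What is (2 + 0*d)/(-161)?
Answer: -2/161 ≈ -0.012422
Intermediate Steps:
(2 + 0*d)/(-161) = (2 + 0*(-7))/(-161) = (2 + 0)*(-1/161) = 2*(-1/161) = -2/161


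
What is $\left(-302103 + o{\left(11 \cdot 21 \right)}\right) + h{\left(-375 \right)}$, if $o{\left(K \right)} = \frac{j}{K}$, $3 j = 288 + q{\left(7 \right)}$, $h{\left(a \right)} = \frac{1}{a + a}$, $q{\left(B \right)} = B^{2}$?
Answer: $- \frac{52339260731}{173250} \approx -3.021 \cdot 10^{5}$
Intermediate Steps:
$h{\left(a \right)} = \frac{1}{2 a}$
$j = \frac{337}{3}$ ($j = \frac{288 + 7^{2}}{3} = \frac{288 + 49}{3} = \frac{1}{3} \cdot 337 = \frac{337}{3} \approx 112.33$)
$o{\left(K \right)} = \frac{337}{3 K}$
$\left(-302103 + o{\left(11 \cdot 21 \right)}\right) + h{\left(-375 \right)} = \left(-302103 + \frac{337}{3 \cdot 11 \cdot 21}\right) + \frac{1}{2 \left(-375\right)} = \left(-302103 + \frac{337}{3 \cdot 231}\right) + \frac{1}{2} \left(- \frac{1}{375}\right) = \left(-302103 + \frac{337}{3} \cdot \frac{1}{231}\right) - \frac{1}{750} = \left(-302103 + \frac{337}{693}\right) - \frac{1}{750} = - \frac{209357042}{693} - \frac{1}{750} = - \frac{52339260731}{173250}$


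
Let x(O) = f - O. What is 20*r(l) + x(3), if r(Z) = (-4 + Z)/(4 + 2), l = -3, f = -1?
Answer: -82/3 ≈ -27.333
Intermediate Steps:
r(Z) = -⅔ + Z/6 (r(Z) = (-4 + Z)/6 = (-4 + Z)*(⅙) = -⅔ + Z/6)
x(O) = -1 - O
20*r(l) + x(3) = 20*(-⅔ + (⅙)*(-3)) + (-1 - 1*3) = 20*(-⅔ - ½) + (-1 - 3) = 20*(-7/6) - 4 = -70/3 - 4 = -82/3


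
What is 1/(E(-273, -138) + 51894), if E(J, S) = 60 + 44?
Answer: 1/51998 ≈ 1.9232e-5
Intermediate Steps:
E(J, S) = 104
1/(E(-273, -138) + 51894) = 1/(104 + 51894) = 1/51998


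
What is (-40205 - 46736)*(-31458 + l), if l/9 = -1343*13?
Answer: 16396116249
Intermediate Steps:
l = -157131 (l = 9*(-1343*13) = 9*(-17459) = -157131)
(-40205 - 46736)*(-31458 + l) = (-40205 - 46736)*(-31458 - 157131) = -86941*(-188589) = 16396116249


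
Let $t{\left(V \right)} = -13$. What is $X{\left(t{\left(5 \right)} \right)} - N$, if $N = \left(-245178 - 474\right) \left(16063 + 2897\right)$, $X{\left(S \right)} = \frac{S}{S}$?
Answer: $4657561921$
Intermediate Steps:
$X{\left(S \right)} = 1$
$N = -4657561920$ ($N = \left(-245652\right) 18960 = -4657561920$)
$X{\left(t{\left(5 \right)} \right)} - N = 1 - -4657561920 = 1 + 4657561920 = 4657561921$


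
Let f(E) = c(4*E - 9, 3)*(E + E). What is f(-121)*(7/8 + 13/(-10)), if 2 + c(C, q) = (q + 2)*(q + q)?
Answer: 14399/5 ≈ 2879.8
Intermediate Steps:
c(C, q) = -2 + 2*q*(2 + q) (c(C, q) = -2 + (q + 2)*(q + q) = -2 + (2 + q)*(2*q) = -2 + 2*q*(2 + q))
f(E) = 56*E (f(E) = (-2 + 2*3**2 + 4*3)*(E + E) = (-2 + 2*9 + 12)*(2*E) = (-2 + 18 + 12)*(2*E) = 28*(2*E) = 56*E)
f(-121)*(7/8 + 13/(-10)) = (56*(-121))*(7/8 + 13/(-10)) = -6776*(7*(1/8) + 13*(-1/10)) = -6776*(7/8 - 13/10) = -6776*(-17/40) = 14399/5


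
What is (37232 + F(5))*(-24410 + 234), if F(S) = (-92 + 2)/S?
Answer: -899685664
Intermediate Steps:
F(S) = -90/S
(37232 + F(5))*(-24410 + 234) = (37232 - 90/5)*(-24410 + 234) = (37232 - 90*⅕)*(-24176) = (37232 - 18)*(-24176) = 37214*(-24176) = -899685664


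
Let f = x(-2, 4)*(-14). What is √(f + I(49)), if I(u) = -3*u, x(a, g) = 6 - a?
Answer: I*√259 ≈ 16.093*I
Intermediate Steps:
f = -112 (f = (6 - 1*(-2))*(-14) = (6 + 2)*(-14) = 8*(-14) = -112)
√(f + I(49)) = √(-112 - 3*49) = √(-112 - 147) = √(-259) = I*√259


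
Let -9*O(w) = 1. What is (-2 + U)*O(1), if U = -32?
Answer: 34/9 ≈ 3.7778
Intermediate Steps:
O(w) = -1/9 (O(w) = -1/9*1 = -1/9)
(-2 + U)*O(1) = (-2 - 32)*(-1/9) = -34*(-1/9) = 34/9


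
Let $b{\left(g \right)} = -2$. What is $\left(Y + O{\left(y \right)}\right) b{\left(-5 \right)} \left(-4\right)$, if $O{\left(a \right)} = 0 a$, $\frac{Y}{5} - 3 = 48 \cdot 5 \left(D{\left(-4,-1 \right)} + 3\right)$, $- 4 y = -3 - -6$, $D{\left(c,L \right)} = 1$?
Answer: $38520$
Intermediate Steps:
$y = - \frac{3}{4}$ ($y = - \frac{-3 - -6}{4} = - \frac{-3 + 6}{4} = \left(- \frac{1}{4}\right) 3 = - \frac{3}{4} \approx -0.75$)
$Y = 4815$ ($Y = 15 + 5 \cdot 48 \cdot 5 \left(1 + 3\right) = 15 + 5 \cdot 48 \cdot 5 \cdot 4 = 15 + 5 \cdot 48 \cdot 20 = 15 + 5 \cdot 960 = 15 + 4800 = 4815$)
$O{\left(a \right)} = 0$
$\left(Y + O{\left(y \right)}\right) b{\left(-5 \right)} \left(-4\right) = \left(4815 + 0\right) \left(\left(-2\right) \left(-4\right)\right) = 4815 \cdot 8 = 38520$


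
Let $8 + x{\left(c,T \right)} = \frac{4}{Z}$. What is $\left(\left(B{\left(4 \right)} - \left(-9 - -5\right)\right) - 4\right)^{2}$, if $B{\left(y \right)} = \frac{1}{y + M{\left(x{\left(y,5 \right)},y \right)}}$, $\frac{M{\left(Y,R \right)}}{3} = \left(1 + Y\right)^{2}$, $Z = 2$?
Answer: $\frac{1}{6241} \approx 0.00016023$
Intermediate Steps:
$x{\left(c,T \right)} = -6$ ($x{\left(c,T \right)} = -8 + \frac{4}{2} = -8 + 4 \cdot \frac{1}{2} = -8 + 2 = -6$)
$M{\left(Y,R \right)} = 3 \left(1 + Y\right)^{2}$
$B{\left(y \right)} = \frac{1}{75 + y}$ ($B{\left(y \right)} = \frac{1}{y + 3 \left(1 - 6\right)^{2}} = \frac{1}{y + 3 \left(-5\right)^{2}} = \frac{1}{y + 3 \cdot 25} = \frac{1}{y + 75} = \frac{1}{75 + y}$)
$\left(\left(B{\left(4 \right)} - \left(-9 - -5\right)\right) - 4\right)^{2} = \left(\left(\frac{1}{75 + 4} - \left(-9 - -5\right)\right) - 4\right)^{2} = \left(\left(\frac{1}{79} - \left(-9 + 5\right)\right) - 4\right)^{2} = \left(\left(\frac{1}{79} - -4\right) - 4\right)^{2} = \left(\left(\frac{1}{79} + 4\right) - 4\right)^{2} = \left(\frac{317}{79} - 4\right)^{2} = \left(\frac{1}{79}\right)^{2} = \frac{1}{6241}$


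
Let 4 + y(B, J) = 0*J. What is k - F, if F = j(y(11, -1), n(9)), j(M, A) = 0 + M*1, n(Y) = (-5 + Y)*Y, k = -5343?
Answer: -5339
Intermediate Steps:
y(B, J) = -4 (y(B, J) = -4 + 0*J = -4 + 0 = -4)
n(Y) = Y*(-5 + Y)
j(M, A) = M (j(M, A) = 0 + M = M)
F = -4
k - F = -5343 - 1*(-4) = -5343 + 4 = -5339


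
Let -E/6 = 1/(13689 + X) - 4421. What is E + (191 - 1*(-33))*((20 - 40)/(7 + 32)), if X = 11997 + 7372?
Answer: 17025431869/644631 ≈ 26411.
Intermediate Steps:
X = 19369
E = 438448251/16529 (E = -6*(1/(13689 + 19369) - 4421) = -6*(1/33058 - 4421) = -6*(-146149417/33058) = 438448251/16529 ≈ 26526.)
E + (191 - 1*(-33))*((20 - 40)/(7 + 32)) = 438448251/16529 + (191 - 1*(-33))*((20 - 40)/(7 + 32)) = 438448251/16529 + (191 + 33)*(-20/39) = 438448251/16529 + 224*(-20*1/39) = 438448251/16529 + 224*(-20/39) = 438448251/16529 - 4480/39 = 17025431869/644631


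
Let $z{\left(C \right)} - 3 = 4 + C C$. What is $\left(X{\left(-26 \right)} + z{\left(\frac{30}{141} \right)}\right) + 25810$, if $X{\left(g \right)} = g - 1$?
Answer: $\frac{56970210}{2209} \approx 25790.0$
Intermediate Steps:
$z{\left(C \right)} = 7 + C^{2}$ ($z{\left(C \right)} = 3 + \left(4 + C C\right) = 3 + \left(4 + C^{2}\right) = 7 + C^{2}$)
$X{\left(g \right)} = -1 + g$ ($X{\left(g \right)} = g - 1 = -1 + g$)
$\left(X{\left(-26 \right)} + z{\left(\frac{30}{141} \right)}\right) + 25810 = \left(\left(-1 - 26\right) + \left(7 + \left(\frac{30}{141}\right)^{2}\right)\right) + 25810 = \left(-27 + \left(7 + \left(30 \cdot \frac{1}{141}\right)^{2}\right)\right) + 25810 = \left(-27 + \left(7 + \left(\frac{10}{47}\right)^{2}\right)\right) + 25810 = \left(-27 + \left(7 + \frac{100}{2209}\right)\right) + 25810 = \left(-27 + \frac{15563}{2209}\right) + 25810 = - \frac{44080}{2209} + 25810 = \frac{56970210}{2209}$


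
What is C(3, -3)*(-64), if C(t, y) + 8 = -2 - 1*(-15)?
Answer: -320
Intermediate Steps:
C(t, y) = 5 (C(t, y) = -8 + (-2 - 1*(-15)) = -8 + (-2 + 15) = -8 + 13 = 5)
C(3, -3)*(-64) = 5*(-64) = -320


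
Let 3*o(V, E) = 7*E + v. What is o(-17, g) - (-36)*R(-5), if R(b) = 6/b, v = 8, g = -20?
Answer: -436/5 ≈ -87.200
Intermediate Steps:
o(V, E) = 8/3 + 7*E/3 (o(V, E) = (7*E + 8)/3 = (8 + 7*E)/3 = 8/3 + 7*E/3)
o(-17, g) - (-36)*R(-5) = (8/3 + (7/3)*(-20)) - (-36)*6/(-5) = (8/3 - 140/3) - (-36)*6*(-1/5) = -44 - (-36)*(-6)/5 = -44 - 1*216/5 = -44 - 216/5 = -436/5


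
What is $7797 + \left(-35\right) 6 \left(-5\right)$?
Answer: $8847$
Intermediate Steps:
$7797 + \left(-35\right) 6 \left(-5\right) = 7797 - -1050 = 7797 + 1050 = 8847$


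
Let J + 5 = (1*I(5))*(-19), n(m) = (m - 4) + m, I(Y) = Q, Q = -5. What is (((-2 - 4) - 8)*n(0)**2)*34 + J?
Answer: -7526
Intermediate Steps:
I(Y) = -5
n(m) = -4 + 2*m (n(m) = (-4 + m) + m = -4 + 2*m)
J = 90 (J = -5 + (1*(-5))*(-19) = -5 - 5*(-19) = -5 + 95 = 90)
(((-2 - 4) - 8)*n(0)**2)*34 + J = (((-2 - 4) - 8)*(-4 + 2*0)**2)*34 + 90 = ((-6 - 8)*(-4 + 0)**2)*34 + 90 = -14*(-4)**2*34 + 90 = -14*16*34 + 90 = -224*34 + 90 = -7616 + 90 = -7526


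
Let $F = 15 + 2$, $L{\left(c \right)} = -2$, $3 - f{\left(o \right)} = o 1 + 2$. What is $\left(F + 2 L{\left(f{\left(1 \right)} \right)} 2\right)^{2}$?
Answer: $81$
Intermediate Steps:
$f{\left(o \right)} = 1 - o$ ($f{\left(o \right)} = 3 - \left(o 1 + 2\right) = 3 - \left(o + 2\right) = 3 - \left(2 + o\right) = 1 - o$)
$F = 17$
$\left(F + 2 L{\left(f{\left(1 \right)} \right)} 2\right)^{2} = \left(17 + 2 \left(-2\right) 2\right)^{2} = \left(17 - 8\right)^{2} = 9^{2} = 81$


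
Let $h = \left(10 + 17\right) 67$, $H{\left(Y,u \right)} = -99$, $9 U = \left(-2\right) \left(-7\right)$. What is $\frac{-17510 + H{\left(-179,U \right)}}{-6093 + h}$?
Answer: $\frac{17609}{4284} \approx 4.1104$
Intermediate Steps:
$U = \frac{14}{9}$ ($U = \frac{\left(-2\right) \left(-7\right)}{9} = \frac{1}{9} \cdot 14 = \frac{14}{9} \approx 1.5556$)
$h = 1809$ ($h = 27 \cdot 67 = 1809$)
$\frac{-17510 + H{\left(-179,U \right)}}{-6093 + h} = \frac{-17510 - 99}{-6093 + 1809} = - \frac{17609}{-4284} = \left(-17609\right) \left(- \frac{1}{4284}\right) = \frac{17609}{4284}$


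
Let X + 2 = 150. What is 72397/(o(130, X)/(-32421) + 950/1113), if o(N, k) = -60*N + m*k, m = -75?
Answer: 870804943827/17278550 ≈ 50398.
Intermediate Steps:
X = 148 (X = -2 + 150 = 148)
o(N, k) = -75*k - 60*N (o(N, k) = -60*N - 75*k = -75*k - 60*N)
72397/(o(130, X)/(-32421) + 950/1113) = 72397/((-75*148 - 60*130)/(-32421) + 950/1113) = 72397/((-11100 - 7800)*(-1/32421) + 950*(1/1113)) = 72397/(-18900*(-1/32421) + 950/1113) = 72397/(6300/10807 + 950/1113) = 72397/(17278550/12028191) = 72397*(12028191/17278550) = 870804943827/17278550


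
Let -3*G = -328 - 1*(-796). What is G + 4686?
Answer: 4530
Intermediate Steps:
G = -156 (G = -(-328 - 1*(-796))/3 = -(-328 + 796)/3 = -⅓*468 = -156)
G + 4686 = -156 + 4686 = 4530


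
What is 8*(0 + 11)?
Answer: 88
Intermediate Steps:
8*(0 + 11) = 8*11 = 88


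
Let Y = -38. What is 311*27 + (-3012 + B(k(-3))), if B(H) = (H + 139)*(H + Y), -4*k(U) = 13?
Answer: -3435/16 ≈ -214.69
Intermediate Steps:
k(U) = -13/4 (k(U) = -1/4*13 = -13/4)
B(H) = (-38 + H)*(139 + H) (B(H) = (H + 139)*(H - 38) = (139 + H)*(-38 + H) = (-38 + H)*(139 + H))
311*27 + (-3012 + B(k(-3))) = 311*27 + (-3012 + (-5282 + (-13/4)**2 + 101*(-13/4))) = 8397 + (-3012 + (-5282 + 169/16 - 1313/4)) = 8397 + (-3012 - 89595/16) = 8397 - 137787/16 = -3435/16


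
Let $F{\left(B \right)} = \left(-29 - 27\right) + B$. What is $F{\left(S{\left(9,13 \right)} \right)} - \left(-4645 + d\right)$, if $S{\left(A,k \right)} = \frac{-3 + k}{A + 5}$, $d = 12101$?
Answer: $- \frac{52579}{7} \approx -7511.3$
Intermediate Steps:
$S{\left(A,k \right)} = \frac{-3 + k}{5 + A}$
$F{\left(B \right)} = -56 + B$
$F{\left(S{\left(9,13 \right)} \right)} - \left(-4645 + d\right) = \left(-56 + \frac{-3 + 13}{5 + 9}\right) + \left(4645 - 12101\right) = \left(-56 + \frac{1}{14} \cdot 10\right) + \left(4645 - 12101\right) = \left(-56 + \frac{1}{14} \cdot 10\right) - 7456 = \left(-56 + \frac{5}{7}\right) - 7456 = - \frac{387}{7} - 7456 = - \frac{52579}{7}$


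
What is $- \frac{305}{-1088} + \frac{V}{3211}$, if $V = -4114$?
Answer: $- \frac{3496677}{3493568} \approx -1.0009$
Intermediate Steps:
$- \frac{305}{-1088} + \frac{V}{3211} = - \frac{305}{-1088} - \frac{4114}{3211} = \left(-305\right) \left(- \frac{1}{1088}\right) - \frac{4114}{3211} = \frac{305}{1088} - \frac{4114}{3211} = - \frac{3496677}{3493568}$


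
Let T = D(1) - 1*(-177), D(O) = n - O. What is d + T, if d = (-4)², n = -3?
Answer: 189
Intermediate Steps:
d = 16
D(O) = -3 - O
T = 173 (T = (-3 - 1*1) - 1*(-177) = (-3 - 1) + 177 = -4 + 177 = 173)
d + T = 16 + 173 = 189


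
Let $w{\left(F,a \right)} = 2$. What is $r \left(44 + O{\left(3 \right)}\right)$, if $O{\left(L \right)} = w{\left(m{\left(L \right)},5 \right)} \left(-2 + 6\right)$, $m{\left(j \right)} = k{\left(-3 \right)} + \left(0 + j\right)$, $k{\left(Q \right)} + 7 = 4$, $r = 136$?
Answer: $7072$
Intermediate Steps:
$k{\left(Q \right)} = -3$ ($k{\left(Q \right)} = -7 + 4 = -3$)
$m{\left(j \right)} = -3 + j$ ($m{\left(j \right)} = -3 + \left(0 + j\right) = -3 + j$)
$O{\left(L \right)} = 8$ ($O{\left(L \right)} = 2 \left(-2 + 6\right) = 2 \cdot 4 = 8$)
$r \left(44 + O{\left(3 \right)}\right) = 136 \left(44 + 8\right) = 136 \cdot 52 = 7072$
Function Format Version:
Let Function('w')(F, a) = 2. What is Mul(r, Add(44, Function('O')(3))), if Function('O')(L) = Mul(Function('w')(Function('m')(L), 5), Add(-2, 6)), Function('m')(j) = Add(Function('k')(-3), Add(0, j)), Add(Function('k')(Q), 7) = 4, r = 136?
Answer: 7072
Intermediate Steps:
Function('k')(Q) = -3 (Function('k')(Q) = Add(-7, 4) = -3)
Function('m')(j) = Add(-3, j) (Function('m')(j) = Add(-3, Add(0, j)) = Add(-3, j))
Function('O')(L) = 8 (Function('O')(L) = Mul(2, Add(-2, 6)) = Mul(2, 4) = 8)
Mul(r, Add(44, Function('O')(3))) = Mul(136, Add(44, 8)) = Mul(136, 52) = 7072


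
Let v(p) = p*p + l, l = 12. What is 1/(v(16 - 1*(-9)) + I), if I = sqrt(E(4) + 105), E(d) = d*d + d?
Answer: 637/405644 - 5*sqrt(5)/405644 ≈ 0.0015428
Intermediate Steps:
E(d) = d + d**2 (E(d) = d**2 + d = d + d**2)
I = 5*sqrt(5) (I = sqrt(4*(1 + 4) + 105) = sqrt(4*5 + 105) = sqrt(20 + 105) = sqrt(125) = 5*sqrt(5) ≈ 11.180)
v(p) = 12 + p**2 (v(p) = p*p + 12 = p**2 + 12 = 12 + p**2)
1/(v(16 - 1*(-9)) + I) = 1/((12 + (16 - 1*(-9))**2) + 5*sqrt(5)) = 1/((12 + (16 + 9)**2) + 5*sqrt(5)) = 1/((12 + 25**2) + 5*sqrt(5)) = 1/((12 + 625) + 5*sqrt(5)) = 1/(637 + 5*sqrt(5))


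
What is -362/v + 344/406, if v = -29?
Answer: 2706/203 ≈ 13.330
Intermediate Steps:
-362/v + 344/406 = -362/(-29) + 344/406 = -362*(-1/29) + 344*(1/406) = 362/29 + 172/203 = 2706/203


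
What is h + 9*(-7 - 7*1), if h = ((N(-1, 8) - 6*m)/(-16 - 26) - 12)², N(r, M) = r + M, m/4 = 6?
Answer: -87575/1764 ≈ -49.646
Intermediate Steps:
m = 24 (m = 4*6 = 24)
N(r, M) = M + r
h = 134689/1764 (h = (((8 - 1) - 6*24)/(-16 - 26) - 12)² = ((7 - 144)/(-42) - 12)² = (-137*(-1/42) - 12)² = (137/42 - 12)² = (-367/42)² = 134689/1764 ≈ 76.354)
h + 9*(-7 - 7*1) = 134689/1764 + 9*(-7 - 7*1) = 134689/1764 + 9*(-7 - 7) = 134689/1764 + 9*(-14) = 134689/1764 - 126 = -87575/1764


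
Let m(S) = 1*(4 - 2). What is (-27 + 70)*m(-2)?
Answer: 86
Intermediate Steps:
m(S) = 2 (m(S) = 1*2 = 2)
(-27 + 70)*m(-2) = (-27 + 70)*2 = 43*2 = 86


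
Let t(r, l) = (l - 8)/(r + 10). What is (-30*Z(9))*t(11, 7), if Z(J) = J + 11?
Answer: 200/7 ≈ 28.571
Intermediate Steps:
Z(J) = 11 + J
t(r, l) = (-8 + l)/(10 + r)
(-30*Z(9))*t(11, 7) = (-30*(11 + 9))*((-8 + 7)/(10 + 11)) = (-30*20)*(-1/21) = -200*(-1)/7 = -600*(-1/21) = 200/7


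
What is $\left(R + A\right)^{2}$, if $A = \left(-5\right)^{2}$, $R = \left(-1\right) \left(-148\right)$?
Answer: $29929$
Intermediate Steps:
$R = 148$
$A = 25$
$\left(R + A\right)^{2} = \left(148 + 25\right)^{2} = 173^{2} = 29929$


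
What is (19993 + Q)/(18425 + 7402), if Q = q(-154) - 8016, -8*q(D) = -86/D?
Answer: 2459263/5303144 ≈ 0.46374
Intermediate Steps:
q(D) = 43/(4*D) (q(D) = -(-43)/(4*D) = 43/(4*D))
Q = -4937899/616 (Q = (43/4)/(-154) - 8016 = (43/4)*(-1/154) - 8016 = -43/616 - 8016 = -4937899/616 ≈ -8016.1)
(19993 + Q)/(18425 + 7402) = (19993 - 4937899/616)/(18425 + 7402) = (7377789/616)/25827 = (7377789/616)*(1/25827) = 2459263/5303144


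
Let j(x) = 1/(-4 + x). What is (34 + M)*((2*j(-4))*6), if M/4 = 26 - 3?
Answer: -189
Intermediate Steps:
M = 92 (M = 4*(26 - 3) = 4*23 = 92)
(34 + M)*((2*j(-4))*6) = (34 + 92)*((2/(-4 - 4))*6) = 126*((2/(-8))*6) = 126*((2*(-⅛))*6) = 126*(-¼*6) = 126*(-3/2) = -189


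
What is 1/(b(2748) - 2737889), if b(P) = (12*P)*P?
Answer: 1/87880159 ≈ 1.1379e-8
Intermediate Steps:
b(P) = 12*P**2
1/(b(2748) - 2737889) = 1/(12*2748**2 - 2737889) = 1/(12*7551504 - 2737889) = 1/(90618048 - 2737889) = 1/87880159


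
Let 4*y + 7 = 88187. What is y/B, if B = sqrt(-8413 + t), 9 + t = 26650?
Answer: 22045*sqrt(93)/1302 ≈ 163.28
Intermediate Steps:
y = 22045 (y = -7/4 + (1/4)*88187 = -7/4 + 88187/4 = 22045)
t = 26641 (t = -9 + 26650 = 26641)
B = 14*sqrt(93) (B = sqrt(-8413 + 26641) = sqrt(18228) = 14*sqrt(93) ≈ 135.01)
y/B = 22045/((14*sqrt(93))) = 22045*(sqrt(93)/1302) = 22045*sqrt(93)/1302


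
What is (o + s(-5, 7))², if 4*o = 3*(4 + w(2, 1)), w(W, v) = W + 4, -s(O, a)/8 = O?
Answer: 9025/4 ≈ 2256.3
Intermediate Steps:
s(O, a) = -8*O
w(W, v) = 4 + W
o = 15/2 (o = (3*(4 + (4 + 2)))/4 = (3*(4 + 6))/4 = (3*10)/4 = (¼)*30 = 15/2 ≈ 7.5000)
(o + s(-5, 7))² = (15/2 - 8*(-5))² = (15/2 + 40)² = (95/2)² = 9025/4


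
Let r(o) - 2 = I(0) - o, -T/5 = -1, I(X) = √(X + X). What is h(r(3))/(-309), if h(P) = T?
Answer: -5/309 ≈ -0.016181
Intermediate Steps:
I(X) = √2*√X (I(X) = √(2*X) = √2*√X)
T = 5 (T = -5*(-1) = 5)
r(o) = 2 - o (r(o) = 2 + (√2*√0 - o) = 2 + (√2*0 - o) = 2 + (0 - o) = 2 - o)
h(P) = 5
h(r(3))/(-309) = 5/(-309) = 5*(-1/309) = -5/309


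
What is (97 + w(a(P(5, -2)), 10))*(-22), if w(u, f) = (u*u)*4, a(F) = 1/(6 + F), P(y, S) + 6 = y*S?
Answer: -53372/25 ≈ -2134.9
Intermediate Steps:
P(y, S) = -6 + S*y (P(y, S) = -6 + y*S = -6 + S*y)
w(u, f) = 4*u² (w(u, f) = u²*4 = 4*u²)
(97 + w(a(P(5, -2)), 10))*(-22) = (97 + 4*(1/(6 + (-6 - 2*5)))²)*(-22) = (97 + 4*(1/(6 + (-6 - 10)))²)*(-22) = (97 + 4*(1/(6 - 16))²)*(-22) = (97 + 4*(1/(-10))²)*(-22) = (97 + 4*(-⅒)²)*(-22) = (97 + 4*(1/100))*(-22) = (97 + 1/25)*(-22) = (2426/25)*(-22) = -53372/25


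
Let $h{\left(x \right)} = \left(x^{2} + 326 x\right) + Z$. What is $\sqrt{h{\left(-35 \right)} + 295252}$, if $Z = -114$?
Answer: $\sqrt{284953} \approx 533.81$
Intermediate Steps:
$h{\left(x \right)} = -114 + x^{2} + 326 x$ ($h{\left(x \right)} = \left(x^{2} + 326 x\right) - 114 = -114 + x^{2} + 326 x$)
$\sqrt{h{\left(-35 \right)} + 295252} = \sqrt{\left(-114 + \left(-35\right)^{2} + 326 \left(-35\right)\right) + 295252} = \sqrt{\left(-114 + 1225 - 11410\right) + 295252} = \sqrt{-10299 + 295252} = \sqrt{284953}$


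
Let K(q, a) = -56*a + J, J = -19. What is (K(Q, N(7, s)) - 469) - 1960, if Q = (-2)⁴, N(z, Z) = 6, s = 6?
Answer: -2784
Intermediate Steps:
Q = 16
K(q, a) = -19 - 56*a (K(q, a) = -56*a - 19 = -19 - 56*a)
(K(Q, N(7, s)) - 469) - 1960 = ((-19 - 56*6) - 469) - 1960 = ((-19 - 336) - 469) - 1960 = (-355 - 469) - 1960 = -824 - 1960 = -2784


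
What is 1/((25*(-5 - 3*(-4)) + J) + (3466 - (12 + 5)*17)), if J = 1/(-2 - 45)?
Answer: 47/157543 ≈ 0.00029833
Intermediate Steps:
J = -1/47 (J = 1/(-47) = -1/47 ≈ -0.021277)
1/((25*(-5 - 3*(-4)) + J) + (3466 - (12 + 5)*17)) = 1/((25*(-5 - 3*(-4)) - 1/47) + (3466 - (12 + 5)*17)) = 1/((25*(-5 + 12) - 1/47) + (3466 - 17*17)) = 1/((25*7 - 1/47) + (3466 - 1*289)) = 1/((175 - 1/47) + (3466 - 289)) = 1/(8224/47 + 3177) = 1/(157543/47) = 47/157543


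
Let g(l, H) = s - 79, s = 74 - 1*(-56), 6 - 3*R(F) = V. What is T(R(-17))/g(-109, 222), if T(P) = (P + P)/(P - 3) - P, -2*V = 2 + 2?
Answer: -56/153 ≈ -0.36601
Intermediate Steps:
V = -2 (V = -(2 + 2)/2 = -½*4 = -2)
R(F) = 8/3 (R(F) = 2 - ⅓*(-2) = 2 + ⅔ = 8/3)
s = 130 (s = 74 + 56 = 130)
g(l, H) = 51 (g(l, H) = 130 - 79 = 51)
T(P) = -P + 2*P/(-3 + P) (T(P) = (2*P)/(-3 + P) - P = 2*P/(-3 + P) - P = -P + 2*P/(-3 + P))
T(R(-17))/g(-109, 222) = (8*(5 - 1*8/3)/(3*(-3 + 8/3)))/51 = (8*(5 - 8/3)/(3*(-⅓)))*(1/51) = ((8/3)*(-3)*(7/3))*(1/51) = -56/3*1/51 = -56/153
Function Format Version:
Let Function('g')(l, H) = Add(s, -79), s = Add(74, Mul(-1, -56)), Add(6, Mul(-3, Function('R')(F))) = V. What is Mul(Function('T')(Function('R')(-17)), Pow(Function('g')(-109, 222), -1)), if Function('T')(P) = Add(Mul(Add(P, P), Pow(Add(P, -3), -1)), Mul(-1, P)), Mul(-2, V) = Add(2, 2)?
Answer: Rational(-56, 153) ≈ -0.36601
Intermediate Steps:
V = -2 (V = Mul(Rational(-1, 2), Add(2, 2)) = Mul(Rational(-1, 2), 4) = -2)
Function('R')(F) = Rational(8, 3) (Function('R')(F) = Add(2, Mul(Rational(-1, 3), -2)) = Add(2, Rational(2, 3)) = Rational(8, 3))
s = 130 (s = Add(74, 56) = 130)
Function('g')(l, H) = 51 (Function('g')(l, H) = Add(130, -79) = 51)
Function('T')(P) = Add(Mul(-1, P), Mul(2, P, Pow(Add(-3, P), -1))) (Function('T')(P) = Add(Mul(Mul(2, P), Pow(Add(-3, P), -1)), Mul(-1, P)) = Add(Mul(2, P, Pow(Add(-3, P), -1)), Mul(-1, P)) = Add(Mul(-1, P), Mul(2, P, Pow(Add(-3, P), -1))))
Mul(Function('T')(Function('R')(-17)), Pow(Function('g')(-109, 222), -1)) = Mul(Mul(Rational(8, 3), Pow(Add(-3, Rational(8, 3)), -1), Add(5, Mul(-1, Rational(8, 3)))), Pow(51, -1)) = Mul(Mul(Rational(8, 3), Pow(Rational(-1, 3), -1), Add(5, Rational(-8, 3))), Rational(1, 51)) = Mul(Mul(Rational(8, 3), -3, Rational(7, 3)), Rational(1, 51)) = Mul(Rational(-56, 3), Rational(1, 51)) = Rational(-56, 153)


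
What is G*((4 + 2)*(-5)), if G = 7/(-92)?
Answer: 105/46 ≈ 2.2826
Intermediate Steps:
G = -7/92 (G = 7*(-1/92) = -7/92 ≈ -0.076087)
G*((4 + 2)*(-5)) = -7*(4 + 2)*(-5)/92 = -21*(-5)/46 = -7/92*(-30) = 105/46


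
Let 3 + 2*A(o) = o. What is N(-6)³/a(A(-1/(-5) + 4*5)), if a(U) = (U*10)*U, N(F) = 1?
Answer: 5/3698 ≈ 0.0013521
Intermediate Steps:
A(o) = -3/2 + o/2
a(U) = 10*U² (a(U) = (10*U)*U = 10*U²)
N(-6)³/a(A(-1/(-5) + 4*5)) = 1³/((10*(-3/2 + (-1/(-5) + 4*5)/2)²)) = 1/(10*(-3/2 + (-1*(-⅕) + 20)/2)²) = 1/(10*(-3/2 + (⅕ + 20)/2)²) = 1/(10*(-3/2 + (½)*(101/5))²) = 1/(10*(-3/2 + 101/10)²) = 1/(10*(43/5)²) = 1/(10*(1849/25)) = 1/(3698/5) = 1*(5/3698) = 5/3698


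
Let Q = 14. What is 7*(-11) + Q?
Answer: -63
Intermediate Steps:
7*(-11) + Q = 7*(-11) + 14 = -77 + 14 = -63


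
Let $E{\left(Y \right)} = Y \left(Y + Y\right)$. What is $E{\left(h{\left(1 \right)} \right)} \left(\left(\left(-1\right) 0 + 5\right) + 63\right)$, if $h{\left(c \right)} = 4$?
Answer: $2176$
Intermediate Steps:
$E{\left(Y \right)} = 2 Y^{2}$ ($E{\left(Y \right)} = Y 2 Y = 2 Y^{2}$)
$E{\left(h{\left(1 \right)} \right)} \left(\left(\left(-1\right) 0 + 5\right) + 63\right) = 2 \cdot 4^{2} \left(\left(\left(-1\right) 0 + 5\right) + 63\right) = 2 \cdot 16 \left(\left(0 + 5\right) + 63\right) = 32 \left(5 + 63\right) = 32 \cdot 68 = 2176$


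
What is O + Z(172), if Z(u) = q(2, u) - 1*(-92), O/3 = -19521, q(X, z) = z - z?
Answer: -58471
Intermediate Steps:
q(X, z) = 0
O = -58563 (O = 3*(-19521) = -58563)
Z(u) = 92 (Z(u) = 0 - 1*(-92) = 0 + 92 = 92)
O + Z(172) = -58563 + 92 = -58471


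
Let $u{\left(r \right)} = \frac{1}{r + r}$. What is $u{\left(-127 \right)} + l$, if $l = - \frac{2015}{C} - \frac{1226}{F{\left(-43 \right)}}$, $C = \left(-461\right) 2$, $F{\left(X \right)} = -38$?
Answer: $\frac{38316029}{1112393} \approx 34.445$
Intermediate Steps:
$C = -922$
$u{\left(r \right)} = \frac{1}{2 r}$
$l = \frac{603471}{17518}$ ($l = - \frac{2015}{-922} - \frac{1226}{-38} = \left(-2015\right) \left(- \frac{1}{922}\right) - - \frac{613}{19} = \frac{2015}{922} + \frac{613}{19} = \frac{603471}{17518} \approx 34.449$)
$u{\left(-127 \right)} + l = \frac{1}{2 \left(-127\right)} + \frac{603471}{17518} = \frac{1}{2} \left(- \frac{1}{127}\right) + \frac{603471}{17518} = - \frac{1}{254} + \frac{603471}{17518} = \frac{38316029}{1112393}$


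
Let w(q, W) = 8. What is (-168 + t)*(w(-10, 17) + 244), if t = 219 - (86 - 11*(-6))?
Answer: -25452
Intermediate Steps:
t = 67 (t = 219 - (86 - 1*(-66)) = 219 - (86 + 66) = 219 - 1*152 = 219 - 152 = 67)
(-168 + t)*(w(-10, 17) + 244) = (-168 + 67)*(8 + 244) = -101*252 = -25452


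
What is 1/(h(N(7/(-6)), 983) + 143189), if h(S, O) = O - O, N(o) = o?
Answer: 1/143189 ≈ 6.9838e-6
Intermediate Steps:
h(S, O) = 0
1/(h(N(7/(-6)), 983) + 143189) = 1/(0 + 143189) = 1/143189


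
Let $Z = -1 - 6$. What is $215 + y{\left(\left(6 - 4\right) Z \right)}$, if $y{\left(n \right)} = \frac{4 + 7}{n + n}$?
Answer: $\frac{6009}{28} \approx 214.61$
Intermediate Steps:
$Z = -7$ ($Z = -1 - 6 = -7$)
$y{\left(n \right)} = \frac{11}{2 n}$
$215 + y{\left(\left(6 - 4\right) Z \right)} = 215 + \frac{11}{2 \left(6 - 4\right) \left(-7\right)} = 215 + \frac{11}{2 \cdot 2 \left(-7\right)} = 215 + \frac{11}{2 \left(-14\right)} = 215 + \frac{11}{2} \left(- \frac{1}{14}\right) = 215 - \frac{11}{28} = \frac{6009}{28}$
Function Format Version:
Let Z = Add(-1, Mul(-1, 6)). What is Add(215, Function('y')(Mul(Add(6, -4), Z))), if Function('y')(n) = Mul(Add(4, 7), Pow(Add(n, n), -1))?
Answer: Rational(6009, 28) ≈ 214.61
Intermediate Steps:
Z = -7 (Z = Add(-1, -6) = -7)
Function('y')(n) = Mul(Rational(11, 2), Pow(n, -1)) (Function('y')(n) = Mul(11, Pow(Mul(2, n), -1)) = Mul(11, Mul(Rational(1, 2), Pow(n, -1))) = Mul(Rational(11, 2), Pow(n, -1)))
Add(215, Function('y')(Mul(Add(6, -4), Z))) = Add(215, Mul(Rational(11, 2), Pow(Mul(Add(6, -4), -7), -1))) = Add(215, Mul(Rational(11, 2), Pow(Mul(2, -7), -1))) = Add(215, Mul(Rational(11, 2), Pow(-14, -1))) = Add(215, Mul(Rational(11, 2), Rational(-1, 14))) = Add(215, Rational(-11, 28)) = Rational(6009, 28)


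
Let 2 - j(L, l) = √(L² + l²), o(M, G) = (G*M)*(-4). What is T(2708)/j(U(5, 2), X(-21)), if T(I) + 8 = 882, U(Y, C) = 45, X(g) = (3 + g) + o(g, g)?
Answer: -1748/3177545 - 7866*√39229/3177545 ≈ -0.49085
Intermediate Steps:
o(M, G) = -4*G*M
X(g) = 3 + g - 4*g² (X(g) = (3 + g) - 4*g*g = (3 + g) - 4*g² = 3 + g - 4*g²)
T(I) = 874 (T(I) = -8 + 882 = 874)
j(L, l) = 2 - √(L² + l²)
T(2708)/j(U(5, 2), X(-21)) = 874/(2 - √(45² + (3 - 21 - 4*(-21)²)²)) = 874/(2 - √(2025 + (3 - 21 - 4*441)²)) = 874/(2 - √(2025 + (3 - 21 - 1764)²)) = 874/(2 - √(2025 + (-1782)²)) = 874/(2 - √(2025 + 3175524)) = 874/(2 - √3177549) = 874/(2 - 9*√39229)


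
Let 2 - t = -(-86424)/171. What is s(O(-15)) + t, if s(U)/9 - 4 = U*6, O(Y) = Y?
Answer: -72812/57 ≈ -1277.4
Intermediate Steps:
t = -28694/57 (t = 2 - (-277)*(-312/171) = 2 - (-277)*(-312*1/171) = 2 - (-277)*(-104)/57 = 2 - 1*28808/57 = 2 - 28808/57 = -28694/57 ≈ -503.40)
s(U) = 36 + 54*U (s(U) = 36 + 9*(U*6) = 36 + 9*(6*U) = 36 + 54*U)
s(O(-15)) + t = (36 + 54*(-15)) - 28694/57 = (36 - 810) - 28694/57 = -774 - 28694/57 = -72812/57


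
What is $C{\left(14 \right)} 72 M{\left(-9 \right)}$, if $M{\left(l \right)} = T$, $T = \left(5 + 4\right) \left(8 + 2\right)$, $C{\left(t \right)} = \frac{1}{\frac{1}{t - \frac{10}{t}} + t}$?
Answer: $\frac{602640}{1309} \approx 460.38$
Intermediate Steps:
$C{\left(t \right)} = \frac{1}{t + \frac{1}{t - \frac{10}{t}}}$
$T = 90$ ($T = 9 \cdot 10 = 90$)
$M{\left(l \right)} = 90$
$C{\left(14 \right)} 72 M{\left(-9 \right)} = \frac{-10 + 14^{2}}{14 \left(-9 + 14^{2}\right)} 72 \cdot 90 = \frac{-10 + 196}{14 \left(-9 + 196\right)} 72 \cdot 90 = \frac{1}{14} \cdot \frac{1}{187} \cdot 186 \cdot 72 \cdot 90 = \frac{93}{1309} \cdot 72 \cdot 90 = \frac{6696}{1309} \cdot 90 = \frac{602640}{1309}$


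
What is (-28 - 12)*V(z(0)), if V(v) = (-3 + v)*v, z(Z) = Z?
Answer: 0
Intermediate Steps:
V(v) = v*(-3 + v)
(-28 - 12)*V(z(0)) = (-28 - 12)*(0*(-3 + 0)) = -0*(-3) = -40*0 = 0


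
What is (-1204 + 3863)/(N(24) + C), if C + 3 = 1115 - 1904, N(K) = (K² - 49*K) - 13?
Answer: -2659/1405 ≈ -1.8925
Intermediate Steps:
N(K) = -13 + K² - 49*K
C = -792 (C = -3 + (1115 - 1904) = -3 - 789 = -792)
(-1204 + 3863)/(N(24) + C) = (-1204 + 3863)/((-13 + 24² - 49*24) - 792) = 2659/((-13 + 576 - 1176) - 792) = 2659/(-613 - 792) = 2659/(-1405) = 2659*(-1/1405) = -2659/1405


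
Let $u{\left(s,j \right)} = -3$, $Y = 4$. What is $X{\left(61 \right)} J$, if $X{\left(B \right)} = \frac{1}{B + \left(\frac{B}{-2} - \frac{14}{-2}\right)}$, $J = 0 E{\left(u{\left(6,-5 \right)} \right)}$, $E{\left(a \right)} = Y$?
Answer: $0$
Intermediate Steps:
$E{\left(a \right)} = 4$
$J = 0$ ($J = 0 \cdot 4 = 0$)
$X{\left(B \right)} = \frac{1}{7 + \frac{B}{2}}$ ($X{\left(B \right)} = \frac{1}{B + \left(B \left(- \frac{1}{2}\right) - -7\right)} = \frac{1}{B - \left(-7 + \frac{B}{2}\right)} = \frac{1}{7 + \frac{B}{2}}$)
$X{\left(61 \right)} J = \frac{2}{14 + 61} \cdot 0 = \frac{2}{75} \cdot 0 = 0$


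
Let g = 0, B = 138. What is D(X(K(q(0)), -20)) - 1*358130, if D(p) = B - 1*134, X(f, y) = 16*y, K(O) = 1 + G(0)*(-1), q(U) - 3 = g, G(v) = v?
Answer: -358126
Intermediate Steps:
q(U) = 3 (q(U) = 3 + 0 = 3)
K(O) = 1 (K(O) = 1 + 0*(-1) = 1 + 0 = 1)
D(p) = 4 (D(p) = 138 - 1*134 = 138 - 134 = 4)
D(X(K(q(0)), -20)) - 1*358130 = 4 - 1*358130 = 4 - 358130 = -358126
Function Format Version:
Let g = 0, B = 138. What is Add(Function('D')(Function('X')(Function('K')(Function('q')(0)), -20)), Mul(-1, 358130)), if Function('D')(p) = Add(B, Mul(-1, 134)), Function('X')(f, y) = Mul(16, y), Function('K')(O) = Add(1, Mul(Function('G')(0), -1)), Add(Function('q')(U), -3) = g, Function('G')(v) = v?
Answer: -358126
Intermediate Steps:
Function('q')(U) = 3 (Function('q')(U) = Add(3, 0) = 3)
Function('K')(O) = 1 (Function('K')(O) = Add(1, Mul(0, -1)) = Add(1, 0) = 1)
Function('D')(p) = 4 (Function('D')(p) = Add(138, Mul(-1, 134)) = Add(138, -134) = 4)
Add(Function('D')(Function('X')(Function('K')(Function('q')(0)), -20)), Mul(-1, 358130)) = Add(4, Mul(-1, 358130)) = Add(4, -358130) = -358126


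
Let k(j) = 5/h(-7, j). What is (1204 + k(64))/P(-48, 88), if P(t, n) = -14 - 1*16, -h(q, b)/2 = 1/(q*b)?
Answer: -1162/15 ≈ -77.467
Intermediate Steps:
h(q, b) = -2/(b*q) (h(q, b) = -2*1/(b*q) = -2/(b*q))
k(j) = 35*j/2 (k(j) = 5/((-2/(j*(-7)))) = 5/((-2*(-1/7)/j)) = 5/((2/(7*j))) = 5*(7*j/2) = 35*j/2)
P(t, n) = -30 (P(t, n) = -14 - 16 = -30)
(1204 + k(64))/P(-48, 88) = (1204 + (35/2)*64)/(-30) = (1204 + 1120)*(-1/30) = 2324*(-1/30) = -1162/15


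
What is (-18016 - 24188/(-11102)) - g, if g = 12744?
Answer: -170736666/5551 ≈ -30758.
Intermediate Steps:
(-18016 - 24188/(-11102)) - g = (-18016 - 24188/(-11102)) - 1*12744 = (-18016 - 24188*(-1)/11102) - 12744 = (-18016 - 1*(-12094/5551)) - 12744 = (-18016 + 12094/5551) - 12744 = -99994722/5551 - 12744 = -170736666/5551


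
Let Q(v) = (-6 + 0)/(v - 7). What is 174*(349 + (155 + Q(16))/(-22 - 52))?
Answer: 2233435/37 ≈ 60363.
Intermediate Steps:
Q(v) = -6/(-7 + v)
174*(349 + (155 + Q(16))/(-22 - 52)) = 174*(349 + (155 - 6/(-7 + 16))/(-22 - 52)) = 174*(349 + (155 - 6/9)/(-74)) = 174*(349 + (155 - 6*⅑)*(-1/74)) = 174*(349 + (155 - ⅔)*(-1/74)) = 174*(349 + (463/3)*(-1/74)) = 174*(349 - 463/222) = 174*(77015/222) = 2233435/37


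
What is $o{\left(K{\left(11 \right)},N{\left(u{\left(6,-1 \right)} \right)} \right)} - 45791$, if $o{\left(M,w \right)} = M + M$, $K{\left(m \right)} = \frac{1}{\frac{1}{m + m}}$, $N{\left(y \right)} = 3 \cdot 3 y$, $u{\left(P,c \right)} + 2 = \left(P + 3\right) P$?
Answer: $-45747$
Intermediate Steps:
$u{\left(P,c \right)} = -2 + P \left(3 + P\right)$ ($u{\left(P,c \right)} = -2 + \left(P + 3\right) P = -2 + \left(3 + P\right) P = -2 + P \left(3 + P\right)$)
$N{\left(y \right)} = 9 y$
$K{\left(m \right)} = 2 m$ ($K{\left(m \right)} = \frac{1}{\frac{1}{2 m}} = \frac{1}{\frac{1}{2} \frac{1}{m}} = 2 m$)
$o{\left(M,w \right)} = 2 M$
$o{\left(K{\left(11 \right)},N{\left(u{\left(6,-1 \right)} \right)} \right)} - 45791 = 2 \cdot 2 \cdot 11 - 45791 = 2 \cdot 22 - 45791 = 44 - 45791 = -45747$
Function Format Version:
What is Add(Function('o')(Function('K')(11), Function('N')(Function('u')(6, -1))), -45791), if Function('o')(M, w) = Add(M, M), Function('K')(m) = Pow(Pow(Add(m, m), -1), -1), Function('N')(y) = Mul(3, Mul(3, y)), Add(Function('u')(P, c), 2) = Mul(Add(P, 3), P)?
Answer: -45747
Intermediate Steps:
Function('u')(P, c) = Add(-2, Mul(P, Add(3, P))) (Function('u')(P, c) = Add(-2, Mul(Add(P, 3), P)) = Add(-2, Mul(Add(3, P), P)) = Add(-2, Mul(P, Add(3, P))))
Function('N')(y) = Mul(9, y)
Function('K')(m) = Mul(2, m) (Function('K')(m) = Pow(Pow(Mul(2, m), -1), -1) = Pow(Mul(Rational(1, 2), Pow(m, -1)), -1) = Mul(2, m))
Function('o')(M, w) = Mul(2, M)
Add(Function('o')(Function('K')(11), Function('N')(Function('u')(6, -1))), -45791) = Add(Mul(2, Mul(2, 11)), -45791) = Add(Mul(2, 22), -45791) = Add(44, -45791) = -45747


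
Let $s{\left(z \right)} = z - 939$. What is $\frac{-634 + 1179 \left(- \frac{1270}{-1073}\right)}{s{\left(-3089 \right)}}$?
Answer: $- \frac{3854}{20387} \approx -0.18904$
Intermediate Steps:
$s{\left(z \right)} = -939 + z$
$\frac{-634 + 1179 \left(- \frac{1270}{-1073}\right)}{s{\left(-3089 \right)}} = \frac{-634 + 1179 \left(- \frac{1270}{-1073}\right)}{-939 - 3089} = \frac{-634 + 1179 \left(\left(-1270\right) \left(- \frac{1}{1073}\right)\right)}{-4028} = \left(-634 + 1179 \cdot \frac{1270}{1073}\right) \left(- \frac{1}{4028}\right) = \left(-634 + \frac{1497330}{1073}\right) \left(- \frac{1}{4028}\right) = \frac{817048}{1073} \left(- \frac{1}{4028}\right) = - \frac{3854}{20387}$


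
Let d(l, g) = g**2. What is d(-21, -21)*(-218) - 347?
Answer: -96485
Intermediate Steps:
d(-21, -21)*(-218) - 347 = (-21)**2*(-218) - 347 = 441*(-218) - 347 = -96138 - 347 = -96485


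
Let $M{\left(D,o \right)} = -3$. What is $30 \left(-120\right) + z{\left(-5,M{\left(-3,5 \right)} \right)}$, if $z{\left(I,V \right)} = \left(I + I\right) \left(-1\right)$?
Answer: $-3590$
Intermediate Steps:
$z{\left(I,V \right)} = - 2 I$ ($z{\left(I,V \right)} = 2 I \left(-1\right) = - 2 I$)
$30 \left(-120\right) + z{\left(-5,M{\left(-3,5 \right)} \right)} = 30 \left(-120\right) - -10 = -3600 + 10 = -3590$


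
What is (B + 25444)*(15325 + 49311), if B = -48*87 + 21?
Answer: 1376035804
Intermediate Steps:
B = -4155 (B = -4176 + 21 = -4155)
(B + 25444)*(15325 + 49311) = (-4155 + 25444)*(15325 + 49311) = 21289*64636 = 1376035804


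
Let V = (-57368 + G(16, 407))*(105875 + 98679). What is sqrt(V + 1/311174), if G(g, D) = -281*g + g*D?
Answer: I*sqrt(1096346663214670303034)/311174 ≈ 1.0641e+5*I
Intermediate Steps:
G(g, D) = -281*g + D*g
V = -11322473008 (V = (-57368 + 16*(-281 + 407))*(105875 + 98679) = (-57368 + 16*126)*204554 = (-57368 + 2016)*204554 = -55352*204554 = -11322473008)
sqrt(V + 1/311174) = sqrt(-11322473008 + 1/311174) = sqrt(-3523259215791391/311174) = I*sqrt(1096346663214670303034)/311174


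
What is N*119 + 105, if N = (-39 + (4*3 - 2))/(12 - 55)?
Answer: 7966/43 ≈ 185.26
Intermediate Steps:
N = 29/43 (N = (-39 + (12 - 2))/(-43) = (-39 + 10)*(-1/43) = -29*(-1/43) = 29/43 ≈ 0.67442)
N*119 + 105 = (29/43)*119 + 105 = 3451/43 + 105 = 7966/43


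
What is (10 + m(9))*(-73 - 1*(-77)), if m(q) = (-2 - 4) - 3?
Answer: 4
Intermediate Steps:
m(q) = -9 (m(q) = -6 - 3 = -9)
(10 + m(9))*(-73 - 1*(-77)) = (10 - 9)*(-73 - 1*(-77)) = 1*(-73 + 77) = 1*4 = 4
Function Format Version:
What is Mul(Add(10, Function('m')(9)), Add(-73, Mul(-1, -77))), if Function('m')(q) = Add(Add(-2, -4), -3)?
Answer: 4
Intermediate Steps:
Function('m')(q) = -9 (Function('m')(q) = Add(-6, -3) = -9)
Mul(Add(10, Function('m')(9)), Add(-73, Mul(-1, -77))) = Mul(Add(10, -9), Add(-73, Mul(-1, -77))) = Mul(1, Add(-73, 77)) = Mul(1, 4) = 4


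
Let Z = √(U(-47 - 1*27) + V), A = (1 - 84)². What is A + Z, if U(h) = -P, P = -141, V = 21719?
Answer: 6889 + 2*√5465 ≈ 7036.9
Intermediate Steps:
A = 6889 (A = (-83)² = 6889)
U(h) = 141 (U(h) = -1*(-141) = 141)
Z = 2*√5465 (Z = √(141 + 21719) = √21860 = 2*√5465 ≈ 147.85)
A + Z = 6889 + 2*√5465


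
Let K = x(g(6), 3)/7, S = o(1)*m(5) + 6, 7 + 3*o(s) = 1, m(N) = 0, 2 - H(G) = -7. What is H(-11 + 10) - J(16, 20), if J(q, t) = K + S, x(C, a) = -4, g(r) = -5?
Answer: 25/7 ≈ 3.5714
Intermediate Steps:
H(G) = 9 (H(G) = 2 - 1*(-7) = 2 + 7 = 9)
o(s) = -2 (o(s) = -7/3 + (1/3)*1 = -7/3 + 1/3 = -2)
S = 6 (S = -2*0 + 6 = 0 + 6 = 6)
K = -4/7 ≈ -0.57143
J(q, t) = 38/7 (J(q, t) = -4/7 + 6 = 38/7)
H(-11 + 10) - J(16, 20) = 9 - 1*38/7 = 9 - 38/7 = 25/7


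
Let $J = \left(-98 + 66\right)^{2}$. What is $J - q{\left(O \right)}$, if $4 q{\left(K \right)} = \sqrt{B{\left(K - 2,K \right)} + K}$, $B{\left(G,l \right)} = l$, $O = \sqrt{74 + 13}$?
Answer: $1024 - \frac{\sqrt{2} \sqrt[4]{87}}{4} \approx 1022.9$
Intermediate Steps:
$O = \sqrt{87} \approx 9.3274$
$J = 1024$ ($J = \left(-32\right)^{2} = 1024$)
$q{\left(K \right)} = \frac{\sqrt{2} \sqrt{K}}{4}$ ($q{\left(K \right)} = \frac{\sqrt{K + K}}{4} = \frac{\sqrt{2 K}}{4} = \frac{\sqrt{2} \sqrt{K}}{4}$)
$J - q{\left(O \right)} = 1024 - \frac{\sqrt{2} \sqrt{\sqrt{87}}}{4} = 1024 - \frac{\sqrt{2} \sqrt[4]{87}}{4}$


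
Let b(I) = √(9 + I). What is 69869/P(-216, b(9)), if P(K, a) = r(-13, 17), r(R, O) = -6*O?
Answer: -69869/102 ≈ -684.99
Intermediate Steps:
P(K, a) = -102 (P(K, a) = -6*17 = -102)
69869/P(-216, b(9)) = 69869/(-102) = 69869*(-1/102) = -69869/102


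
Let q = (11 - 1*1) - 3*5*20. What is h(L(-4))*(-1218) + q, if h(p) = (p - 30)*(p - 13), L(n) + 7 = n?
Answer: -1198802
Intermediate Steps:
L(n) = -7 + n
h(p) = (-30 + p)*(-13 + p)
q = -290 (q = (11 - 1) - 15*20 = 10 - 300 = -290)
h(L(-4))*(-1218) + q = (390 + (-7 - 4)**2 - 43*(-7 - 4))*(-1218) - 290 = (390 + (-11)**2 - 43*(-11))*(-1218) - 290 = (390 + 121 + 473)*(-1218) - 290 = 984*(-1218) - 290 = -1198512 - 290 = -1198802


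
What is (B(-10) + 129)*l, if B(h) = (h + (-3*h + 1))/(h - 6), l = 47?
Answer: 96021/16 ≈ 6001.3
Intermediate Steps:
B(h) = (1 - 2*h)/(-6 + h) (B(h) = (h + (1 - 3*h))/(-6 + h) = (1 - 2*h)/(-6 + h))
(B(-10) + 129)*l = ((1 - 2*(-10))/(-6 - 10) + 129)*47 = ((1 + 20)/(-16) + 129)*47 = (-1/16*21 + 129)*47 = (-21/16 + 129)*47 = (2043/16)*47 = 96021/16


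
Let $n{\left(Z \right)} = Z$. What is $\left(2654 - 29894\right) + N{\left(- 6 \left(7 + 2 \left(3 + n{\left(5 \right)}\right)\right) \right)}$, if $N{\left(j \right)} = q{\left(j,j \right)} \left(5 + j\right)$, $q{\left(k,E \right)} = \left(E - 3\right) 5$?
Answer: $66525$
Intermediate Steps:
$q{\left(k,E \right)} = -15 + 5 E$ ($q{\left(k,E \right)} = \left(-3 + E\right) 5 = -15 + 5 E$)
$N{\left(j \right)} = \left(-15 + 5 j\right) \left(5 + j\right)$
$\left(2654 - 29894\right) + N{\left(- 6 \left(7 + 2 \left(3 + n{\left(5 \right)}\right)\right) \right)} = \left(2654 - 29894\right) + 5 \left(-3 - 6 \left(7 + 2 \left(3 + 5\right)\right)\right) \left(5 - 6 \left(7 + 2 \left(3 + 5\right)\right)\right) = -27240 + 5 \left(-3 - 6 \left(7 + 2 \cdot 8\right)\right) \left(5 - 6 \left(7 + 2 \cdot 8\right)\right) = -27240 + 5 \left(-3 - 6 \left(7 + 16\right)\right) \left(5 - 6 \left(7 + 16\right)\right) = -27240 + 5 \left(-3 - 138\right) \left(5 - 138\right) = -27240 + 5 \left(-141\right) \left(-133\right) = -27240 + 93765 = 66525$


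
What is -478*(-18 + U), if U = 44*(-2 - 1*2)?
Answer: 92732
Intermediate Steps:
U = -176 (U = 44*(-2 - 2) = 44*(-4) = -176)
-478*(-18 + U) = -478*(-18 - 176) = -478*(-194) = 92732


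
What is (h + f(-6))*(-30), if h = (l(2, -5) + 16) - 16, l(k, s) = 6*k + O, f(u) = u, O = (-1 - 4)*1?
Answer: -30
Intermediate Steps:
O = -5 (O = -5*1 = -5)
l(k, s) = -5 + 6*k (l(k, s) = 6*k - 5 = -5 + 6*k)
h = 7 (h = ((-5 + 6*2) + 16) - 16 = ((-5 + 12) + 16) - 16 = (7 + 16) - 16 = 23 - 16 = 7)
(h + f(-6))*(-30) = (7 - 6)*(-30) = 1*(-30) = -30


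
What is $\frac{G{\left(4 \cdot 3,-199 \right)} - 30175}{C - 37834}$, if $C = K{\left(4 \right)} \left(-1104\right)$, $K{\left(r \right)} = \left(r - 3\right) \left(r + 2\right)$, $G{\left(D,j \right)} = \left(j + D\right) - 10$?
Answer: $\frac{15186}{22229} \approx 0.68316$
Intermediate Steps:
$G{\left(D,j \right)} = -10 + D + j$ ($G{\left(D,j \right)} = \left(D + j\right) - 10 = -10 + D + j$)
$K{\left(r \right)} = \left(-3 + r\right) \left(2 + r\right)$
$C = -6624$ ($C = \left(-6 + 4^{2} - 4\right) \left(-1104\right) = \left(-6 + 16 - 4\right) \left(-1104\right) = 6 \left(-1104\right) = -6624$)
$\frac{G{\left(4 \cdot 3,-199 \right)} - 30175}{C - 37834} = \frac{\left(-10 + 4 \cdot 3 - 199\right) - 30175}{-6624 - 37834} = \frac{\left(-10 + 12 - 199\right) - 30175}{-44458} = \left(-197 - 30175\right) \left(- \frac{1}{44458}\right) = \left(-30372\right) \left(- \frac{1}{44458}\right) = \frac{15186}{22229}$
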